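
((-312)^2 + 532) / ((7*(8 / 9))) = 220221 / 14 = 15730.07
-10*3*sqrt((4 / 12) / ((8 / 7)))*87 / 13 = -435*sqrt(42) / 26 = -108.43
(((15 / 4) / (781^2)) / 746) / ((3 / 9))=45 / 1820123624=0.00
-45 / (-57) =15 / 19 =0.79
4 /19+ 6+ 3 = 175 /19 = 9.21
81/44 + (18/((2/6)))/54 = 125/44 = 2.84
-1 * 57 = -57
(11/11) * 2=2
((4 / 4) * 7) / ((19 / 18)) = 126 / 19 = 6.63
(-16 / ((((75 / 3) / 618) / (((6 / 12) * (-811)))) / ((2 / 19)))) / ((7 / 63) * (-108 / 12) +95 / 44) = 117614464 / 8075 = 14565.26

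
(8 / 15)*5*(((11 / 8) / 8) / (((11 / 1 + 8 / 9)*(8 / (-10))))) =-165 / 3424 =-0.05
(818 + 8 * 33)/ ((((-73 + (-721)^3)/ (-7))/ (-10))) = -37870/ 187402717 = -0.00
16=16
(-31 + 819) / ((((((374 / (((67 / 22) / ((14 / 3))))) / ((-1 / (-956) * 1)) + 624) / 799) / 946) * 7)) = 14964775419 / 96467854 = 155.13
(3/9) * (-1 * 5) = -5/3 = -1.67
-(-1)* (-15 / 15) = -1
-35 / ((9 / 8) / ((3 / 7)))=-40 / 3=-13.33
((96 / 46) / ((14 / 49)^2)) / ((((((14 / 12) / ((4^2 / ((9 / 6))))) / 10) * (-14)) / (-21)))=80640 / 23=3506.09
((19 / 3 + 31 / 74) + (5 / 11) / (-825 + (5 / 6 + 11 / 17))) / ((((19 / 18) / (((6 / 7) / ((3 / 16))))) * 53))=132954843936 / 240988343057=0.55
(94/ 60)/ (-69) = -47/ 2070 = -0.02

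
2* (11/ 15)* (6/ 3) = 44/ 15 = 2.93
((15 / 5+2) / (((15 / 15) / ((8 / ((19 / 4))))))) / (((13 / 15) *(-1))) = -2400 / 247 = -9.72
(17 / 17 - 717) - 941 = -1657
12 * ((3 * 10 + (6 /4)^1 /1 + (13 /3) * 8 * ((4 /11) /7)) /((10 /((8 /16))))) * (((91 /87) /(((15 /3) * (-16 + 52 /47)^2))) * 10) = 88362209 /468930000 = 0.19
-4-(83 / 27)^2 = -13.45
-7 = -7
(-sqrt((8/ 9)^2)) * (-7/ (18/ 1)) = 28/ 81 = 0.35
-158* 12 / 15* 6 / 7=-3792 / 35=-108.34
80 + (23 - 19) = 84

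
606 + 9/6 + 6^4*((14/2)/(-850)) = 507303/850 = 596.83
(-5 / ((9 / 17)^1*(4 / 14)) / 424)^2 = 354025 / 58247424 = 0.01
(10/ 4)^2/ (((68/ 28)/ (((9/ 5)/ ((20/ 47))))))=2961/ 272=10.89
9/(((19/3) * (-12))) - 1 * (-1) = 67/76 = 0.88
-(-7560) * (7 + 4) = 83160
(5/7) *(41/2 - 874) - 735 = -18825/14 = -1344.64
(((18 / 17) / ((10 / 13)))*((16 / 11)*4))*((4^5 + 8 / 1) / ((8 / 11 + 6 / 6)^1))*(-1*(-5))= 7727616 / 323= 23924.51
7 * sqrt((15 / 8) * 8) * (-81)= -567 * sqrt(15)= -2195.98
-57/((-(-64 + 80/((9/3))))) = -1.53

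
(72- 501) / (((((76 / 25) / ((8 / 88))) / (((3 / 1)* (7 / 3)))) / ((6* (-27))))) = 552825 / 38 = 14548.03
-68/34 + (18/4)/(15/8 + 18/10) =-38/49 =-0.78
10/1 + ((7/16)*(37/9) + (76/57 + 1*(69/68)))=34631/2448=14.15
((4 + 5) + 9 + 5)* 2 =46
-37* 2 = -74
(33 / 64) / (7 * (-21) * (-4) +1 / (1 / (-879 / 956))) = 2629 / 2993328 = 0.00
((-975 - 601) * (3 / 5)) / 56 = -591 / 35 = -16.89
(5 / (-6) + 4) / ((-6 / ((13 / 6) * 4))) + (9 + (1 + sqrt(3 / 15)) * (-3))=77 / 54 - 3 * sqrt(5) / 5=0.08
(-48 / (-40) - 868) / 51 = -4334 / 255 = -17.00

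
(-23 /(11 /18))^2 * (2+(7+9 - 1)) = 2913732 /121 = 24080.43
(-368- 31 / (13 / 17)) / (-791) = 47 / 91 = 0.52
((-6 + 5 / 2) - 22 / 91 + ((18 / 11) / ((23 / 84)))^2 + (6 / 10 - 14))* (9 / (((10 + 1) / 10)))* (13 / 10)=9737231841 / 49286930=197.56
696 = 696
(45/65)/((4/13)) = 9/4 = 2.25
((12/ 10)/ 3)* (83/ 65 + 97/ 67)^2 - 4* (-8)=3316167912/ 94830125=34.97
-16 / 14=-8 / 7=-1.14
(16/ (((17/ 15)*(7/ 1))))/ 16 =0.13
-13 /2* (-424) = 2756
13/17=0.76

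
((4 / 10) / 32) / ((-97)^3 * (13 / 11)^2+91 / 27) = -3267 / 333161271040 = -0.00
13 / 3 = 4.33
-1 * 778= -778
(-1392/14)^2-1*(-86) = 9972.04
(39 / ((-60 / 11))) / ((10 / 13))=-1859 / 200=-9.30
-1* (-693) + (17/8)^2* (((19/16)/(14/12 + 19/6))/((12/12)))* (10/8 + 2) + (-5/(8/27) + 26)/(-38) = 54226331/77824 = 696.78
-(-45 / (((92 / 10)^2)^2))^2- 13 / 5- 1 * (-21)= 1844376370259987 / 100238061159680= 18.40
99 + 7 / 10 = 99.70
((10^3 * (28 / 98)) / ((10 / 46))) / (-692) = -2300 / 1211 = -1.90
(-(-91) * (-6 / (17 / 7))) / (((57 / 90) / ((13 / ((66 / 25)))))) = -6210750 / 3553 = -1748.03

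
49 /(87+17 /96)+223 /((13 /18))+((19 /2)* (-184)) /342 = 297884200 /979173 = 304.22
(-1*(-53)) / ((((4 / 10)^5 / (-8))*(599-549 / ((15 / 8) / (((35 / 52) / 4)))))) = -2153125 / 28586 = -75.32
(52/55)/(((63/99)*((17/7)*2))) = 26/85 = 0.31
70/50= 7/5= 1.40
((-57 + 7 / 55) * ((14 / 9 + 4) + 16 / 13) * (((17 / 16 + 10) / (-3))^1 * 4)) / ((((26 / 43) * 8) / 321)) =42137766193 / 111540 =377781.66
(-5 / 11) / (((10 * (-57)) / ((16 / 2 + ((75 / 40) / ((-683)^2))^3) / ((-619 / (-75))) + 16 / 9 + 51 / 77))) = 76014889651060986911748937 / 27958611745722057193289954304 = 0.00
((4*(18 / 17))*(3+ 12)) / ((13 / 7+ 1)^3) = 2.72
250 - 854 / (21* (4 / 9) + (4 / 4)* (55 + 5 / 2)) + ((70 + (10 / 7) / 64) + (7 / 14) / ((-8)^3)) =883130281 / 2874368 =307.24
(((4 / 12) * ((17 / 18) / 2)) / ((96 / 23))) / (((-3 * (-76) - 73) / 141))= 18377 / 535680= 0.03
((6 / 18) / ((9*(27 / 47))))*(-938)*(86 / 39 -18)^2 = -16728697216 / 1108809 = -15087.09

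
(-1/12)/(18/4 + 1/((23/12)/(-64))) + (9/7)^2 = 647021/390726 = 1.66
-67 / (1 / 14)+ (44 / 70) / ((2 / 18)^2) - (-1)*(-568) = -50928 / 35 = -1455.09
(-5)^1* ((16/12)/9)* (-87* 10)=5800/9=644.44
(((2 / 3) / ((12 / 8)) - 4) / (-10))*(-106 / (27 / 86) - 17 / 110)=-8025752 / 66825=-120.10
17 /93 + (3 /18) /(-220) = 2483 /13640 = 0.18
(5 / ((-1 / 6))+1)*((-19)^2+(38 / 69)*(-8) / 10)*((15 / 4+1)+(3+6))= -39681367 / 276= -143773.07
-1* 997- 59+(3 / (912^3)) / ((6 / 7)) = -1602058715129 / 1517101056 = -1056.00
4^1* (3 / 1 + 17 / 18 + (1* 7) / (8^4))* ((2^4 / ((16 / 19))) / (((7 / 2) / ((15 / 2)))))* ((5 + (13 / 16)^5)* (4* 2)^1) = 25862146415295 / 939524096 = 27526.86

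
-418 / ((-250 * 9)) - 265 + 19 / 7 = -2064037 / 7875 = -262.10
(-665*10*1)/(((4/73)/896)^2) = -1778129561600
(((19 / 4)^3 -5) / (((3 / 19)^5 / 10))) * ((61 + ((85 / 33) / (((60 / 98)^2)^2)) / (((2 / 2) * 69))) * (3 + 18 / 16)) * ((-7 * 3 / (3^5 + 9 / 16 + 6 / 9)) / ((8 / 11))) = -1482899619694590768671 / 4767086131200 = -311070448.25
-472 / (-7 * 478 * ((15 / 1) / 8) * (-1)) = -1888 / 25095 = -0.08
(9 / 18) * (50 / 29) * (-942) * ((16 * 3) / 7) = -1130400 / 203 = -5568.47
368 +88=456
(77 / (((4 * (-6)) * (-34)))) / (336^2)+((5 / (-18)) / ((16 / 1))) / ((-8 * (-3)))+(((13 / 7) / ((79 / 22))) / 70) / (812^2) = -1083466090393 / 1499539413012480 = -0.00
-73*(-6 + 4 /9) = 3650 /9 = 405.56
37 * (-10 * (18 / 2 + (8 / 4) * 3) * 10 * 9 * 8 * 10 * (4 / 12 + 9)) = -372960000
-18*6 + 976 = 868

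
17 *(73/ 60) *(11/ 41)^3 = 1651771/ 4135260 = 0.40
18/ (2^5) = 9/ 16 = 0.56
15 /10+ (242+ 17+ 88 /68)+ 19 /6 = 13513 /51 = 264.96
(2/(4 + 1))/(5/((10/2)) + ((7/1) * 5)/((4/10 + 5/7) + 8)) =0.08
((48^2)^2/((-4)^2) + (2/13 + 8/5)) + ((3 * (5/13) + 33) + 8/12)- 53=64693117/195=331759.57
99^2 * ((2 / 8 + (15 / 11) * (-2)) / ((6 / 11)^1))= -356103 / 8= -44512.88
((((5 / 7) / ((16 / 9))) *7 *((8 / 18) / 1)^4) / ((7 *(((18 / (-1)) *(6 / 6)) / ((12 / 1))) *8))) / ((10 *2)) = -1 / 15309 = -0.00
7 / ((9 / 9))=7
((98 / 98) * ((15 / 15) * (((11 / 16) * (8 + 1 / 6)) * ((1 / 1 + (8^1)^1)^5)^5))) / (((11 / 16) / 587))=6882966606660252003599557329 / 2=3441483303330126001799779000.00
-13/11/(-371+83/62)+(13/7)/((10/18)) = 2271151/678755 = 3.35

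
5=5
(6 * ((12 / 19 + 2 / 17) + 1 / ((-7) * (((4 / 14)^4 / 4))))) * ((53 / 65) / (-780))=5820513 / 10917400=0.53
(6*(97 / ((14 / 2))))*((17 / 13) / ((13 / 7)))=9894 / 169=58.54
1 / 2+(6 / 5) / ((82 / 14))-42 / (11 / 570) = -9812221 / 4510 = -2175.66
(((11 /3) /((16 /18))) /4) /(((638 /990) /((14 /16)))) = 10395 /7424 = 1.40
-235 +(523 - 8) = 280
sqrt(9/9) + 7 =8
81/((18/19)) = 171/2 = 85.50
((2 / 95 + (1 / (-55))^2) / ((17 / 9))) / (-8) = -11061 / 7816600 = -0.00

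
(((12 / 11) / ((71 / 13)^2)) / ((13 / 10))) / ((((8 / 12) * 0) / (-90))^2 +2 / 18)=14040 / 55451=0.25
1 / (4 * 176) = 1 / 704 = 0.00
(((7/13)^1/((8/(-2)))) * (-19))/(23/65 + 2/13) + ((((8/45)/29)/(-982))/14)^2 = 4459441572755051/885182387373900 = 5.04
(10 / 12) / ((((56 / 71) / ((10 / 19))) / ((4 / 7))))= 1775 / 5586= 0.32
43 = 43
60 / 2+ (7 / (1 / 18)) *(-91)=-11436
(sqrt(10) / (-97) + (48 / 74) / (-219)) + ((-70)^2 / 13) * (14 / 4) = 46322046 / 35113 - sqrt(10) / 97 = 1319.20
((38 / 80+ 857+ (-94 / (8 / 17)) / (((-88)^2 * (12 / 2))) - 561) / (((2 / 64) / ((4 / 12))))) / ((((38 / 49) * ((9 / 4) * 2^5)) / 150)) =67498551785 / 7945344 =8495.36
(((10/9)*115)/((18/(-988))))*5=-2840500/81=-35067.90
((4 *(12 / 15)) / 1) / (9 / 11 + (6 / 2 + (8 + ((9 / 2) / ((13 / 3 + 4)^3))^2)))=34375000000 / 126953774539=0.27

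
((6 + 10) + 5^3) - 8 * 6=93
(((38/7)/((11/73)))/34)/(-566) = -1387/740894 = -0.00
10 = 10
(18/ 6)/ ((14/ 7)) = 3/ 2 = 1.50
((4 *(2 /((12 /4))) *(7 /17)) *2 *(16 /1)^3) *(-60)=-9175040 /17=-539708.24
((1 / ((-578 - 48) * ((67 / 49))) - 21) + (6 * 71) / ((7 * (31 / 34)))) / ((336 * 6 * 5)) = 416347601 / 91742253120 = 0.00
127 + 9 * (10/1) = 217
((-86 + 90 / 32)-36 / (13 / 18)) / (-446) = 27671 / 92768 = 0.30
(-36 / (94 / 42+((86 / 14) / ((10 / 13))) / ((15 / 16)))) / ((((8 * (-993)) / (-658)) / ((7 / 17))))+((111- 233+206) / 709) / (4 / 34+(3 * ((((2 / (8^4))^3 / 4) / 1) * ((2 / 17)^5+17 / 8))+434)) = -0.11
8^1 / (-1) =-8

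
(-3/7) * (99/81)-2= -53/21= -2.52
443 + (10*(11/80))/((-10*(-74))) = 2622571/5920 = 443.00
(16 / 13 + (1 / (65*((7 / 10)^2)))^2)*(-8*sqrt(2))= -3998464*sqrt(2) / 405769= -13.94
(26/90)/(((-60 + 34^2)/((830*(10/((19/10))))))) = 26975/23427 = 1.15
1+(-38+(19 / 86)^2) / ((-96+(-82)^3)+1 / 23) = 8528626047 / 8528039156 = 1.00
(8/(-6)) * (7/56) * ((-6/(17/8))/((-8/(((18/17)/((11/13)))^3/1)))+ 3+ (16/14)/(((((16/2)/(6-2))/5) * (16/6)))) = -2470923881/3112660628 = -0.79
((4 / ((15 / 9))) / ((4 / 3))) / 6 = 3 / 10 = 0.30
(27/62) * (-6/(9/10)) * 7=-630/31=-20.32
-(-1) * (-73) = -73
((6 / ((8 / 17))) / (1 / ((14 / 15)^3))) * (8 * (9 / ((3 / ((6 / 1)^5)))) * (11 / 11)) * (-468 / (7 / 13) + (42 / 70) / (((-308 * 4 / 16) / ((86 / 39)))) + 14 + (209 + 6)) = -110685982450176 / 89375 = -1238444558.88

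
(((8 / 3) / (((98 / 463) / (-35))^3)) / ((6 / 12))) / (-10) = 2481321175 / 1029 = 2411390.84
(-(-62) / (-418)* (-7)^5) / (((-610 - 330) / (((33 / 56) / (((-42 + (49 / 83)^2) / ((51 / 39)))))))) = 3735787587 / 76138323040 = 0.05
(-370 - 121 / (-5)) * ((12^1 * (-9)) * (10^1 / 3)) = 124488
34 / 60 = 17 / 30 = 0.57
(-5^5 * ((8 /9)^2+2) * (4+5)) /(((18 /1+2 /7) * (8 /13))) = -32134375 /4608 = -6973.61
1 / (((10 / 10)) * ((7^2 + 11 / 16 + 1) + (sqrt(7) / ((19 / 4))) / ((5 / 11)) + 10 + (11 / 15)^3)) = 9185631282000 / 560849724197143 - 487555200000 * sqrt(7) / 3925948069380001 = 0.02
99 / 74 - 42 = -40.66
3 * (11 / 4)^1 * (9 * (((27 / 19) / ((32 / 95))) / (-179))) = -40095 / 22912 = -1.75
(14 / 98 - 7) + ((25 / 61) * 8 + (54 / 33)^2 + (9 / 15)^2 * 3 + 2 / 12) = 2680729 / 7750050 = 0.35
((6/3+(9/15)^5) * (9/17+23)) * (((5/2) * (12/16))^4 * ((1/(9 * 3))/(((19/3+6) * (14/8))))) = 292185/281792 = 1.04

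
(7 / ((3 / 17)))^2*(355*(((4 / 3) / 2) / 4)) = 5027155 / 54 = 93095.46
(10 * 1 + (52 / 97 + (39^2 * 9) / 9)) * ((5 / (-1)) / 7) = -742795 / 679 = -1093.95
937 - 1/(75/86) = 70189/75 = 935.85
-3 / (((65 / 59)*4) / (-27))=4779 / 260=18.38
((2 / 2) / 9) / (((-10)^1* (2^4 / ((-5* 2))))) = 1 / 144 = 0.01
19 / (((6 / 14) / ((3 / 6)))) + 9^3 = 4507 / 6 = 751.17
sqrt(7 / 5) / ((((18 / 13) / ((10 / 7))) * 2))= 13 * sqrt(35) / 126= 0.61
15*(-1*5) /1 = -75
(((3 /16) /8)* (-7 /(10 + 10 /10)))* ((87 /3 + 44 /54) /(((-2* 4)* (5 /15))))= 0.17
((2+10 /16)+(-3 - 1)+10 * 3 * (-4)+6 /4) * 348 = -83433 /2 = -41716.50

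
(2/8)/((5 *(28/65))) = 13/112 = 0.12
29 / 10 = 2.90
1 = 1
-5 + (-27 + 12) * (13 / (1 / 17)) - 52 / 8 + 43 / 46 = -76488 / 23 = -3325.57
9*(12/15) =36/5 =7.20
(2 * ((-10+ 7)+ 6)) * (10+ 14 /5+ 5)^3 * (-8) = -33838512 /125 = -270708.10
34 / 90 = 17 / 45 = 0.38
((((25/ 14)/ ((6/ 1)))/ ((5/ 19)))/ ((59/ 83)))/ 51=7885/ 252756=0.03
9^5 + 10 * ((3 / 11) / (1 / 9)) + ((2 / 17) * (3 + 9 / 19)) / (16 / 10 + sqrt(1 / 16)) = 7765896399 / 131461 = 59073.77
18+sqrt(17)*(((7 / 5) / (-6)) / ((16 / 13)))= 18 - 91*sqrt(17) / 480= 17.22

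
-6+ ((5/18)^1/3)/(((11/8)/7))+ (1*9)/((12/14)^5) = 44111/3168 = 13.92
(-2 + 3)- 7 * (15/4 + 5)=-241/4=-60.25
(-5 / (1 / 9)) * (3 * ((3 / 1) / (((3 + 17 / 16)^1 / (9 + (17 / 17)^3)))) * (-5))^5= 278628139008000000 / 371293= 750426587649.11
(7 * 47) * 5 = 1645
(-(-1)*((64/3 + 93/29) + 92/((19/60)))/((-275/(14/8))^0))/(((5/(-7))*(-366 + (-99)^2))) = -729127/15596055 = -0.05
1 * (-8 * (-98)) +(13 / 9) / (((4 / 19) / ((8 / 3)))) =21662 / 27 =802.30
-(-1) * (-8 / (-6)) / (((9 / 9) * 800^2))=1 / 480000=0.00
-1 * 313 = -313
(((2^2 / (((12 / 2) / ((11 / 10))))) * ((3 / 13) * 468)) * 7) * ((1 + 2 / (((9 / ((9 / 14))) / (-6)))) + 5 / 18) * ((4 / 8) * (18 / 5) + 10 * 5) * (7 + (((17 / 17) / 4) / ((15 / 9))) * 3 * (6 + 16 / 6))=16458673 / 125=131669.38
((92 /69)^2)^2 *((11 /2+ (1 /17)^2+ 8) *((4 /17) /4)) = 2.51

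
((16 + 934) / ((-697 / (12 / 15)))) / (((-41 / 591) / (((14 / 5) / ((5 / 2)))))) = 2515296 / 142885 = 17.60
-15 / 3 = -5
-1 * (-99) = 99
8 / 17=0.47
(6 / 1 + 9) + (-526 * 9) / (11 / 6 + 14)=-283.99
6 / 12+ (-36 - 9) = -89 / 2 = -44.50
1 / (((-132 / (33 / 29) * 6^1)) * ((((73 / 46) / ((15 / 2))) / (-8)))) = 115 / 2117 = 0.05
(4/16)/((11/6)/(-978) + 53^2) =1467/16483201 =0.00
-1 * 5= -5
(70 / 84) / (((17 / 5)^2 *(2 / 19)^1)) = 2375 / 3468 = 0.68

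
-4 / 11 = -0.36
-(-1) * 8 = 8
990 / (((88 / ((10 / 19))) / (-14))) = -1575 / 19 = -82.89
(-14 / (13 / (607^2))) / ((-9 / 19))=98007434 / 117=837670.38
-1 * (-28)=28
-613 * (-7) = 4291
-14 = -14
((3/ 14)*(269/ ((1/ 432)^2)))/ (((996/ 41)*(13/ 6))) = 204383.30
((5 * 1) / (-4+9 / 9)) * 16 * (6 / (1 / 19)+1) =-9200 / 3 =-3066.67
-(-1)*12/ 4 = 3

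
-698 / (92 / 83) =-28967 / 46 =-629.72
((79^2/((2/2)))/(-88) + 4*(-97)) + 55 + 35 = -32465/88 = -368.92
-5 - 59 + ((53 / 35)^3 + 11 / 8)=-20289359 / 343000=-59.15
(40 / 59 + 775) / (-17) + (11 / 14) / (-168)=-107650313 / 2359056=-45.63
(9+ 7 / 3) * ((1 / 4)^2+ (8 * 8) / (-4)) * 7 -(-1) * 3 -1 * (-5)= -10051 / 8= -1256.38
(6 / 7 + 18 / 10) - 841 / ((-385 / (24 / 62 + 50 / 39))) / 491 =17399125 / 6529809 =2.66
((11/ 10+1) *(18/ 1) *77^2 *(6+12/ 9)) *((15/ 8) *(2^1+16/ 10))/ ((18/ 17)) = 209548647/ 20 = 10477432.35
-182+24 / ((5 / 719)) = 16346 / 5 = 3269.20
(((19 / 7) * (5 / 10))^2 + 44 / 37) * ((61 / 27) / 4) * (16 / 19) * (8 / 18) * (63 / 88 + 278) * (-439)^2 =34416792.49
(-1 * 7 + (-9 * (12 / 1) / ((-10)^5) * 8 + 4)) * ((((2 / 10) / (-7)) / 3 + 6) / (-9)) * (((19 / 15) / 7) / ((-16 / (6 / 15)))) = -9309829 / 1033593750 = -0.01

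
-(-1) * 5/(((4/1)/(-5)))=-25/4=-6.25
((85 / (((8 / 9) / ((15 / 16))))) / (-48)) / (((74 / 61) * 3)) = -77775 / 151552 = -0.51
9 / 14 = 0.64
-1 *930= -930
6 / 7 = 0.86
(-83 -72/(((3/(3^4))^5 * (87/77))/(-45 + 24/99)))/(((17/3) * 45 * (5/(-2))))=-2373653586754/36975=-64196175.44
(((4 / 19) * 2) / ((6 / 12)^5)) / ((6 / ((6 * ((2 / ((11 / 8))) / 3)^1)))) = 4096 / 627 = 6.53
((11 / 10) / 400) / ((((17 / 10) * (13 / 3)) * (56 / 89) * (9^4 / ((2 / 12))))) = 979 / 64959148800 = 0.00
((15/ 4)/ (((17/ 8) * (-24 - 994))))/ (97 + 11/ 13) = -65/ 3668872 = -0.00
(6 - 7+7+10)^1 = 16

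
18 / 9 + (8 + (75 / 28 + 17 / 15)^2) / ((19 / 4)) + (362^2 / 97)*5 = 28924047763 / 4277700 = 6761.59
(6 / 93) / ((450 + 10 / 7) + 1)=14 / 98177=0.00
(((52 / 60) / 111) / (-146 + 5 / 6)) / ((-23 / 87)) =58 / 285085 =0.00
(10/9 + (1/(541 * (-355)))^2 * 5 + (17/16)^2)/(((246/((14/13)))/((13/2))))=266509767920963/4181179513720320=0.06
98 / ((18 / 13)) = 637 / 9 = 70.78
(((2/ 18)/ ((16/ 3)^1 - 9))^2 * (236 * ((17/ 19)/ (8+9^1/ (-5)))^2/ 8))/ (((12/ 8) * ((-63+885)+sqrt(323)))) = 116799350/ 255149338780809 - 426275 * sqrt(323)/ 765448016342427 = 0.00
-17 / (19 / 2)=-34 / 19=-1.79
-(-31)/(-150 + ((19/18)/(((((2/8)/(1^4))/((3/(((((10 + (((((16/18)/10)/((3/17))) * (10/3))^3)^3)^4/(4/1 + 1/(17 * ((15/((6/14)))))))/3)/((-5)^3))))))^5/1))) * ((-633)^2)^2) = -9540337125195423668903592394243235343882553267391240269639409685825721773495397838901757412091343061545219155771098884772011102393518345606268542541768630713942840353471651567469008926109739826320160035492000290098829706674924558127971251950236028538401040272053531194593106887194789713250566333990896419218720744370077837741330781939411938417459533438817060704786701390703875341627413323302912/46162921574029905224777644415609099699339239804596674346756014639820765965736633006353152343563072634698279086290729388303523245170181076595940087913038827423031842183644713585908545478178448973155860838109063070320980638716806405404621677547538892378850626800722136701226440526409247447514472289080604489849606927782087056726525751650014146368363047866664549235944681998236614582532959505712175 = -0.2067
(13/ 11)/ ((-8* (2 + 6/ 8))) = -13/ 242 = -0.05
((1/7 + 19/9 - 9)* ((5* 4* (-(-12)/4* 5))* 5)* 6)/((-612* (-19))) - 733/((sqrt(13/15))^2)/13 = -14217265/202293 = -70.28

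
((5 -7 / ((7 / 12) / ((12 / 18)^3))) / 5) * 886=255.96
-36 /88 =-9 /22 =-0.41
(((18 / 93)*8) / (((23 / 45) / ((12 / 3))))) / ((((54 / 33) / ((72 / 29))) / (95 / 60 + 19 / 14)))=54.06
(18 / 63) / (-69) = -0.00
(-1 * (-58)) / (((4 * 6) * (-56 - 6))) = -29 / 744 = -0.04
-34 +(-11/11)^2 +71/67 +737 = 47239/67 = 705.06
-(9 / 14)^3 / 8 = -729 / 21952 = -0.03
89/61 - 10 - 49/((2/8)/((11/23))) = -143499/1403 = -102.28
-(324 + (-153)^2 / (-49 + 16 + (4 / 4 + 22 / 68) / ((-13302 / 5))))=639046584 / 1658341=385.35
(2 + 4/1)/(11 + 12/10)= 0.49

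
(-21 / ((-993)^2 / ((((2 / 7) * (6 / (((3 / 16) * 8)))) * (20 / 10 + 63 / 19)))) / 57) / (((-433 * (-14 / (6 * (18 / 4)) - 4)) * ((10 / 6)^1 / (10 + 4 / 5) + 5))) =-196344 / 872303060684455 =-0.00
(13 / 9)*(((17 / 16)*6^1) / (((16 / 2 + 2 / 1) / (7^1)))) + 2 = 2027 / 240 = 8.45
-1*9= -9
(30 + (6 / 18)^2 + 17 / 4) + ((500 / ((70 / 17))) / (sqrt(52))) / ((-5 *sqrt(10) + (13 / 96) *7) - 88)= -340965600 *sqrt(13) / 6145725859 + 19584000 *sqrt(130) / 6145725859 + 1237 / 36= 34.20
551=551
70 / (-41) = -70 / 41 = -1.71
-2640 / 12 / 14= -110 / 7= -15.71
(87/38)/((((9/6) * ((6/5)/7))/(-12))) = -2030/19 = -106.84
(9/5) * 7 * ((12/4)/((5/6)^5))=1469664/15625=94.06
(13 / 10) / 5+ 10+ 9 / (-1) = 63 / 50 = 1.26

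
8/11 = 0.73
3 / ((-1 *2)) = -3 / 2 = -1.50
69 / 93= 23 / 31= 0.74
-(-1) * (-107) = -107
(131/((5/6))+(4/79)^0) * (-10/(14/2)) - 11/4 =-228.75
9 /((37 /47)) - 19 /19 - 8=90 /37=2.43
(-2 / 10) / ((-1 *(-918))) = -1 / 4590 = -0.00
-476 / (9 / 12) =-634.67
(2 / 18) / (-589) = -1 / 5301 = -0.00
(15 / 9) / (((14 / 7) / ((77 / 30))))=77 / 36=2.14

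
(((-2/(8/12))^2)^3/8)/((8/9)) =6561/64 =102.52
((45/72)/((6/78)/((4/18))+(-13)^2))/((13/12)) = 15/4403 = 0.00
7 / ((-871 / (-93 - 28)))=847 / 871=0.97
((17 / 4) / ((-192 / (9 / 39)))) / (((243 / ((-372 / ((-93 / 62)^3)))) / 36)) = -527 / 6318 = -0.08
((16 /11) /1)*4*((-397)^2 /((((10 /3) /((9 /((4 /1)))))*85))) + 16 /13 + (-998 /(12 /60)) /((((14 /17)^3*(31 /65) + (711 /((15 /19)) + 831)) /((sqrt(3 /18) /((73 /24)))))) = 442640872 /60775 - 3187063100*sqrt(6) /20186794609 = 7282.89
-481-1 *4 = -485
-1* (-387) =387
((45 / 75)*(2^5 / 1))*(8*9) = 6912 / 5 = 1382.40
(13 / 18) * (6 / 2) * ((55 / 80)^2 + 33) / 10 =111397 / 15360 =7.25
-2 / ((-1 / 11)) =22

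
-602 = -602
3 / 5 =0.60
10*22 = 220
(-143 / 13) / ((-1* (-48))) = -0.23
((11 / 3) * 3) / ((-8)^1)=-11 / 8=-1.38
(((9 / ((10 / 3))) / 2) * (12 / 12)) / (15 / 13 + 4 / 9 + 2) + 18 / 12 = 15789 / 8420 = 1.88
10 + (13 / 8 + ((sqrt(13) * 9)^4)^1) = 8870565 / 8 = 1108820.62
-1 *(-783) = 783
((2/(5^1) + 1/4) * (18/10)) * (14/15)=273/250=1.09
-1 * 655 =-655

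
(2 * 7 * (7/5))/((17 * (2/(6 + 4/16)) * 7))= 0.51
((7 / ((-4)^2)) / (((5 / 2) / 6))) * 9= 189 / 20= 9.45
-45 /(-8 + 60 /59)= 2655 /412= 6.44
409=409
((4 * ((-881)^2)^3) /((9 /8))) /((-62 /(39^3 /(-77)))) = 49309062418641889649136 /2387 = 20657336580914071909.99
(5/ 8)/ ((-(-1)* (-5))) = -1/ 8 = -0.12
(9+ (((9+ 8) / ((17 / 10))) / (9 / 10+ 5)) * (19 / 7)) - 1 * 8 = 2313 / 413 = 5.60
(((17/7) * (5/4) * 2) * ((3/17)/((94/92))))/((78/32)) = 1840/4277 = 0.43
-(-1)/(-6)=-1/6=-0.17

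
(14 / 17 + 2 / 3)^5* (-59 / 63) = -149595997184 / 21736590813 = -6.88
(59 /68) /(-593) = -59 /40324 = -0.00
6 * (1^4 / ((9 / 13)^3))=4394 / 243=18.08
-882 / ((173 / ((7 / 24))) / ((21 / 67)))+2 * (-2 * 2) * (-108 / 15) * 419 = 24133.93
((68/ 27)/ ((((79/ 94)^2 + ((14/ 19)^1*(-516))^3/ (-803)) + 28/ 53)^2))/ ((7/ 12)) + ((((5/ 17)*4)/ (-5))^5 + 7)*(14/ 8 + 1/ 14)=8363862962538137490970830460662034786382213/ 656056844458497758745094644776717450255772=12.75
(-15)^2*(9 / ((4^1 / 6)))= 6075 / 2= 3037.50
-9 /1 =-9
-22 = -22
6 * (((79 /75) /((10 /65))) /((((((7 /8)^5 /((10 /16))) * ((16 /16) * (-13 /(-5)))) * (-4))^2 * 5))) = 414187520 /3672178237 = 0.11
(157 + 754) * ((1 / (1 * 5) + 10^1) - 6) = 3826.20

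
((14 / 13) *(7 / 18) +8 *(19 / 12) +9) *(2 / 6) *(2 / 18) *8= 20672 / 3159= 6.54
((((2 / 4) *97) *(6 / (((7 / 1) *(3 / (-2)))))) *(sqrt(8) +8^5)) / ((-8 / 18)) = 873 *sqrt(2) / 7 +14303232 / 7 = 2043495.23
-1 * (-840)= 840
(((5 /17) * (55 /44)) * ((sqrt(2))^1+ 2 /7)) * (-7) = -175 * sqrt(2) /68 - 25 /34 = -4.37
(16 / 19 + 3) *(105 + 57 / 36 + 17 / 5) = 481727 / 1140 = 422.57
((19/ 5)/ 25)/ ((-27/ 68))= -1292/ 3375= -0.38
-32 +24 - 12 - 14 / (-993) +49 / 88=-1697791 / 87384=-19.43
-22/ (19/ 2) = -44/ 19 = -2.32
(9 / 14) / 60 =3 / 280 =0.01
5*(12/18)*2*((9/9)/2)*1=10/3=3.33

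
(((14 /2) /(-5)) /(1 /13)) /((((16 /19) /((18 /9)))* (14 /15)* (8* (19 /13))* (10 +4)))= -507 /1792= -0.28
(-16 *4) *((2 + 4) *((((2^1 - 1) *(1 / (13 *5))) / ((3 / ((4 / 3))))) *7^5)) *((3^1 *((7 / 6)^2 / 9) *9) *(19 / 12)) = -500714144 / 1755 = -285307.20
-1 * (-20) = 20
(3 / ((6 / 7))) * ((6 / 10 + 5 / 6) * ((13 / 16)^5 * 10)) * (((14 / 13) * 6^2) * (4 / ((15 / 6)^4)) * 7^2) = 8846169969 / 2560000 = 3455.54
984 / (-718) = -492 / 359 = -1.37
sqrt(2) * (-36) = -36 * sqrt(2) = -50.91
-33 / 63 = -11 / 21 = -0.52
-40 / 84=-10 / 21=-0.48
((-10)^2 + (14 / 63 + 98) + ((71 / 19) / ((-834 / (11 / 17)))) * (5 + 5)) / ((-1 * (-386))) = 80084533 / 155972178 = 0.51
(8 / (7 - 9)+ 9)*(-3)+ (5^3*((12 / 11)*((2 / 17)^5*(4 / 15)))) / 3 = -702816415 / 46855281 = -15.00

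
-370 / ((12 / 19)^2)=-66785 / 72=-927.57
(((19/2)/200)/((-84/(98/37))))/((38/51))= -119/59200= -0.00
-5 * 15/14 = -75/14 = -5.36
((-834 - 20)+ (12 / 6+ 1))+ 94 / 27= -22883 / 27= -847.52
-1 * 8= -8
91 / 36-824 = -29573 / 36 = -821.47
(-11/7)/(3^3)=-11/189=-0.06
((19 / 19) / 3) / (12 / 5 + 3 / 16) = 80 / 621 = 0.13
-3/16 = -0.19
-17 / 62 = -0.27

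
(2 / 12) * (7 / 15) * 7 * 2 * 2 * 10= 196 / 9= 21.78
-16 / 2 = -8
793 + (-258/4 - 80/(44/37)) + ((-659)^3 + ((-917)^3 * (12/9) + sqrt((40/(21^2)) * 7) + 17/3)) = -28914984181/22 + 2 * sqrt(70)/21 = -1314317461.98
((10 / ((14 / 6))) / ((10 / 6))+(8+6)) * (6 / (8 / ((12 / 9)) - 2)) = 174 / 7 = 24.86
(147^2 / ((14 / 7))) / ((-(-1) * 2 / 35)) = 756315 / 4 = 189078.75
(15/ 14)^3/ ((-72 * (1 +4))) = -75/ 21952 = -0.00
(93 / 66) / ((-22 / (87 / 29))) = -93 / 484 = -0.19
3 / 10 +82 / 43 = 949 / 430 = 2.21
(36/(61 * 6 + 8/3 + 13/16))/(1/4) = 6912/17735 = 0.39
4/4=1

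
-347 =-347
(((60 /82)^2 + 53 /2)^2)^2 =68253001021229427601 /127758803665936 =534233.25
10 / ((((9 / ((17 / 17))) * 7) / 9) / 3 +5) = 15 / 11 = 1.36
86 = 86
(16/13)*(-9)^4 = 104976/13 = 8075.08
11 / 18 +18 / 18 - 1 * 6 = -79 / 18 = -4.39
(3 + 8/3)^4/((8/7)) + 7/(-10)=2920967/3240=901.53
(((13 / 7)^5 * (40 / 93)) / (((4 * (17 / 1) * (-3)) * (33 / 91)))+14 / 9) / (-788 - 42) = -268156492 / 155957879385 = -0.00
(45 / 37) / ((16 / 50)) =1125 / 296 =3.80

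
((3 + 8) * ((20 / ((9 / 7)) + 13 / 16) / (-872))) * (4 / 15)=-25927 / 470880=-0.06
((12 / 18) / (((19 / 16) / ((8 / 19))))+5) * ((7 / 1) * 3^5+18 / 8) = 8918.86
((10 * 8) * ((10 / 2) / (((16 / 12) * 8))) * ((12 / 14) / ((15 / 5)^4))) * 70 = 27.78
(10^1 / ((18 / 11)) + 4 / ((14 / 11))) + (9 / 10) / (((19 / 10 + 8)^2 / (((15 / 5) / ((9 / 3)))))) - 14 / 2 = 17252 / 7623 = 2.26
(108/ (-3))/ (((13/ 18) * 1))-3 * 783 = -31185/ 13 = -2398.85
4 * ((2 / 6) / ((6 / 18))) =4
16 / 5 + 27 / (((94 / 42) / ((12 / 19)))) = 48308 / 4465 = 10.82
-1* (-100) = 100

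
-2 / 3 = -0.67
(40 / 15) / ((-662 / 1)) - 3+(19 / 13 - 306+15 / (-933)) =-1234755071 / 4014699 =-307.56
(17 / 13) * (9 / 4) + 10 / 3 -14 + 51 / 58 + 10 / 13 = -27487 / 4524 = -6.08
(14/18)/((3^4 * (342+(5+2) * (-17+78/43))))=301/7388415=0.00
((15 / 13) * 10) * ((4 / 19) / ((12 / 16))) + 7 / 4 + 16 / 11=70027 / 10868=6.44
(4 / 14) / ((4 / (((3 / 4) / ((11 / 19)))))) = 57 / 616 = 0.09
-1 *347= -347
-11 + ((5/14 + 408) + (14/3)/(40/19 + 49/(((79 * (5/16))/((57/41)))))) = 6260401747/15717156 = 398.32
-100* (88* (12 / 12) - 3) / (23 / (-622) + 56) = -5287000 / 34809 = -151.89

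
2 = 2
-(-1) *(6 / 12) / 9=1 / 18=0.06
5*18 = 90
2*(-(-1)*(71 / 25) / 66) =0.09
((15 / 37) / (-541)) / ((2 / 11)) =-165 / 40034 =-0.00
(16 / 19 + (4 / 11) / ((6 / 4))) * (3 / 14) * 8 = 1.86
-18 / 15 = -6 / 5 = -1.20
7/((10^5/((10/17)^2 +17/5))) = 37891/144500000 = 0.00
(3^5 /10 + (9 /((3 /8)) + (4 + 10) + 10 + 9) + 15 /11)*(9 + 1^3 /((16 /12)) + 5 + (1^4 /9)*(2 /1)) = 148519 /120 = 1237.66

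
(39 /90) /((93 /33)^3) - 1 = -876427 /893730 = -0.98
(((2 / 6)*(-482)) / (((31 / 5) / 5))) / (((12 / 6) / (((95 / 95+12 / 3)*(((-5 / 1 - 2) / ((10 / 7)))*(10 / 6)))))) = 1476125 / 558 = 2645.39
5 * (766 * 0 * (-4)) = 0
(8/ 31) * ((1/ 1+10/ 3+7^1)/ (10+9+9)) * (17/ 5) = 1156/ 3255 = 0.36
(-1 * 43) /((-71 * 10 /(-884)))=-19006 /355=-53.54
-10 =-10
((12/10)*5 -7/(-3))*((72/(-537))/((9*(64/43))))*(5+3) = -1075/1611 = -0.67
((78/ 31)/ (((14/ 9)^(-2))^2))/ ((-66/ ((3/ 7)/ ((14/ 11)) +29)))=-14651000/ 2237301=-6.55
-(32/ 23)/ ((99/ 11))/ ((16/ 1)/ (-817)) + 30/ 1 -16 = 4532/ 207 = 21.89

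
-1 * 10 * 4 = -40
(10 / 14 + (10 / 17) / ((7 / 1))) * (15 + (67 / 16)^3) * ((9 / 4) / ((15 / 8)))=20645571 / 243712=84.71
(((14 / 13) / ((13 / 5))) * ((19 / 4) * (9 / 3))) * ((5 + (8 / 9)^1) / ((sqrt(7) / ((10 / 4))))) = 25175 * sqrt(7) / 2028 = 32.84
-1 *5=-5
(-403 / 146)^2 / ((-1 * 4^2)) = -162409 / 341056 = -0.48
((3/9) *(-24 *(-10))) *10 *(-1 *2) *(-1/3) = 1600/3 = 533.33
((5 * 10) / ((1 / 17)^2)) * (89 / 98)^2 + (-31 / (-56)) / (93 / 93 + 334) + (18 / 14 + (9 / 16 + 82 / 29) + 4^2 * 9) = 12066.47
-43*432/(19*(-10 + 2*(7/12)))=111456/1007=110.68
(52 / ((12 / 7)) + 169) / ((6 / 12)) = 1196 / 3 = 398.67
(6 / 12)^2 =1 / 4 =0.25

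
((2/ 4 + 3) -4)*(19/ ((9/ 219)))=-1387/ 6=-231.17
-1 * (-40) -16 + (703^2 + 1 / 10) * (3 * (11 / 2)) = 163089483 / 20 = 8154474.15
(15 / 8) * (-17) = -255 / 8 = -31.88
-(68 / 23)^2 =-4624 / 529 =-8.74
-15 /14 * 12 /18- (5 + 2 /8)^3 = -65147 /448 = -145.42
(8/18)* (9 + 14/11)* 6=904/33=27.39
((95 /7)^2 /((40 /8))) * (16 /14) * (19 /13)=274360 /4459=61.53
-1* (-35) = 35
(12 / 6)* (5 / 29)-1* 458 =-13272 / 29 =-457.66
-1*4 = -4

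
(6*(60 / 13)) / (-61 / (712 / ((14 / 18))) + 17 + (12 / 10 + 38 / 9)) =11534400 / 9311549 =1.24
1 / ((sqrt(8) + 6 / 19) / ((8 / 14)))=-114 / 4991 + 722 * sqrt(2) / 4991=0.18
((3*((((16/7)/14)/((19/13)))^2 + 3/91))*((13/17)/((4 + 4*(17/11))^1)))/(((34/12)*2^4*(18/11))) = 61961317/448885120768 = 0.00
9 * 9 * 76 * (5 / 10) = 3078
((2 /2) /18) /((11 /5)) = 5 /198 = 0.03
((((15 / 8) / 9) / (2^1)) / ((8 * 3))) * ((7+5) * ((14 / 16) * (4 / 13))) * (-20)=-175 / 624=-0.28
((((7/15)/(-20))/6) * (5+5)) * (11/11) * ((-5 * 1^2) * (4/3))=7/27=0.26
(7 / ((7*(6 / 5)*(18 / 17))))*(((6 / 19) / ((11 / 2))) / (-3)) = -0.02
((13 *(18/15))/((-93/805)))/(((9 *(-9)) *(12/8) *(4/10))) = 20930/7533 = 2.78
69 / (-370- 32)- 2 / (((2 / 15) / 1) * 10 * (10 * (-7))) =-1409 / 9380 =-0.15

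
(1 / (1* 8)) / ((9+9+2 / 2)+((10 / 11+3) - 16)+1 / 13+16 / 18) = 1287 / 81080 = 0.02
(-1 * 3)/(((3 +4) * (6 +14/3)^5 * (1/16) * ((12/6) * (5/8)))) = -729/18350080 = -0.00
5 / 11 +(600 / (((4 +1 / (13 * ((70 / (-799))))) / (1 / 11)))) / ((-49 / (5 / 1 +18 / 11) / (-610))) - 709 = 589449314 / 802109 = 734.87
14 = 14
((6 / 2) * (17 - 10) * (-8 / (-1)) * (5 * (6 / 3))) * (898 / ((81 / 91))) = 1694891.85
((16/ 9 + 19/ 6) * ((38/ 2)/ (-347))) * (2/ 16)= -1691/ 49968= -0.03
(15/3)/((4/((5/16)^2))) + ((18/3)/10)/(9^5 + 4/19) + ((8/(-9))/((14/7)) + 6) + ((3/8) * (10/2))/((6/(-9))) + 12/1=768509171287/51698764800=14.87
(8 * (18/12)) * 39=468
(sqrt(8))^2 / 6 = 4 / 3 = 1.33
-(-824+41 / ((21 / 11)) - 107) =19100 / 21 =909.52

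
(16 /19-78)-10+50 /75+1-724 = -46141 /57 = -809.49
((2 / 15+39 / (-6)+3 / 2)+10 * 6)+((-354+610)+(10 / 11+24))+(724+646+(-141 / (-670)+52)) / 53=425229667 / 1171830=362.88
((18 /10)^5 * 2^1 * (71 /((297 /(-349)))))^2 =11746949690155716 /1181640625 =9941220.23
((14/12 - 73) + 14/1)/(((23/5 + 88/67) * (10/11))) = -255739/23772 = -10.76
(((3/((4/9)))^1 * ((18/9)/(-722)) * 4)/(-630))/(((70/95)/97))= 291/18620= 0.02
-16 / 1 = -16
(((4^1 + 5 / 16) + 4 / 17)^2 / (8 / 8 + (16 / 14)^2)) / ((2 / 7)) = 524847967 / 16720384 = 31.39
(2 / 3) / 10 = 1 / 15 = 0.07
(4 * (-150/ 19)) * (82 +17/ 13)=-34200/ 13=-2630.77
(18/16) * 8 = 9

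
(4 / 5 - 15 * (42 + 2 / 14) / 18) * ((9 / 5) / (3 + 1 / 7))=-21621 / 1100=-19.66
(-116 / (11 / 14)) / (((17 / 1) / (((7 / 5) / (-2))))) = 5684 / 935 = 6.08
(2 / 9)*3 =2 / 3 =0.67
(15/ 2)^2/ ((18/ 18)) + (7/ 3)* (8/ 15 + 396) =176669/ 180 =981.49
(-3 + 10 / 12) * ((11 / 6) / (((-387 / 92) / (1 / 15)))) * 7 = 23023 / 52245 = 0.44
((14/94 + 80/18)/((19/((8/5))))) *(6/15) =31088/200925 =0.15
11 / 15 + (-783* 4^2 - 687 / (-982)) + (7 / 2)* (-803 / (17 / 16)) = -3799156301 / 250410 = -15171.74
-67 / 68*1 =-67 / 68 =-0.99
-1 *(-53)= 53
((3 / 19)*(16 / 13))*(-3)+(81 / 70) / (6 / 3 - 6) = -60327 / 69160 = -0.87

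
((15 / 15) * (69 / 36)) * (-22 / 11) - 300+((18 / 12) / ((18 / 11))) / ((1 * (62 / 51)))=-225491 / 744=-303.08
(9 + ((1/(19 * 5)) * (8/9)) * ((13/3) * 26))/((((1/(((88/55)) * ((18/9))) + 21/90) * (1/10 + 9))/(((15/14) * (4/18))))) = 20631200/42808311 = 0.48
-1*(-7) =7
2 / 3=0.67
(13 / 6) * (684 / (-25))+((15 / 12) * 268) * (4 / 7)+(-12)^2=276.15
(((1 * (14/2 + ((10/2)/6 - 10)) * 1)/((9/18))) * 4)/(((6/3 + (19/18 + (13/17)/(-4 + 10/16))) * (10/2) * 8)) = -1989/12985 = -0.15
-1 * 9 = -9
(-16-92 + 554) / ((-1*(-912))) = 223 / 456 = 0.49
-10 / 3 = -3.33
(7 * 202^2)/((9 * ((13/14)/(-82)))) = -327900944/117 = -2802572.17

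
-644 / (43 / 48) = -30912 / 43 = -718.88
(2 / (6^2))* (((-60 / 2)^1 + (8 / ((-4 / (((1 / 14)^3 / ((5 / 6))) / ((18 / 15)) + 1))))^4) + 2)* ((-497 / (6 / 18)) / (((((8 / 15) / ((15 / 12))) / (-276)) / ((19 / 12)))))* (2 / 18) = -32917897780072471525 / 291568692215808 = -112899.29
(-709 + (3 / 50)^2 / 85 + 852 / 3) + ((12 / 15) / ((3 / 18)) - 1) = -421.20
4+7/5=27/5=5.40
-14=-14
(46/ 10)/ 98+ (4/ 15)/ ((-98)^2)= 3383/ 72030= 0.05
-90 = -90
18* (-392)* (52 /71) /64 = -5733 /71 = -80.75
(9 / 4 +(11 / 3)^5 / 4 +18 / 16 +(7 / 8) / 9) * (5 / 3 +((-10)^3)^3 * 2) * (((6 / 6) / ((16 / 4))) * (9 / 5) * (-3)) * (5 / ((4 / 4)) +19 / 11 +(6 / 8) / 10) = 26843291868539681 / 8640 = 3106862484784.69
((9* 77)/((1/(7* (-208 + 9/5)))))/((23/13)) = -65017953/115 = -565373.50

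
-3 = -3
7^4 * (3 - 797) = -1906394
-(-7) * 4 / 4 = 7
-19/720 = -0.03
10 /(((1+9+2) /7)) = 35 /6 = 5.83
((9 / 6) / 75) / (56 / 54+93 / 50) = 27 / 3911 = 0.01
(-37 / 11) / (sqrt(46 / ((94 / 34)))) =-37 * sqrt(36754) / 8602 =-0.82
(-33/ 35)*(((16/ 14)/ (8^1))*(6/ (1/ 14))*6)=-2376/ 35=-67.89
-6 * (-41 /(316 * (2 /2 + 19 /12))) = 0.30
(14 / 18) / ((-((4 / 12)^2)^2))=-63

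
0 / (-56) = 0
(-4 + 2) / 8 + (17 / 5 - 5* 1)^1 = -37 / 20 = -1.85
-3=-3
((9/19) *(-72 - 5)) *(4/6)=-462/19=-24.32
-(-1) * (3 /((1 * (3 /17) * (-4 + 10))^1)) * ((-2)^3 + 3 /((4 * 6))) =-357 /16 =-22.31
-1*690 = -690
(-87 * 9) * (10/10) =-783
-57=-57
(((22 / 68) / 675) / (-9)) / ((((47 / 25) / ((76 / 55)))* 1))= -38 / 970785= -0.00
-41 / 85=-0.48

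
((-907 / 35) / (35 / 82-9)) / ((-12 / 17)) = -632179 / 147630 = -4.28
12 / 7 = 1.71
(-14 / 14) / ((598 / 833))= -833 / 598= -1.39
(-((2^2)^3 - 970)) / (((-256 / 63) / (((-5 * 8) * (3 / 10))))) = 85617 / 32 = 2675.53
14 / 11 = 1.27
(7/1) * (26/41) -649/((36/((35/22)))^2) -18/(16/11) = -21517459/2337984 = -9.20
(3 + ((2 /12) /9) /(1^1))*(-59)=-9617 /54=-178.09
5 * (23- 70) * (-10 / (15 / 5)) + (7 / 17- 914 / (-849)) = 3775777 / 4811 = 784.82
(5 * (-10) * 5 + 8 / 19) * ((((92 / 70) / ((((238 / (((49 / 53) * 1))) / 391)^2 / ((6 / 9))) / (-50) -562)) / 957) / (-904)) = -1009678495 / 1496621925047766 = -0.00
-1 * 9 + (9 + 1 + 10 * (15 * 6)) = 901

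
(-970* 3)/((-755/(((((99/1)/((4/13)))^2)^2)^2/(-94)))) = -4709411374085454709.93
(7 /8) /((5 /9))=63 /40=1.58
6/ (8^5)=0.00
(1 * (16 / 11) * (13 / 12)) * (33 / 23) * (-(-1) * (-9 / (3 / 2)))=-312 / 23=-13.57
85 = 85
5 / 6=0.83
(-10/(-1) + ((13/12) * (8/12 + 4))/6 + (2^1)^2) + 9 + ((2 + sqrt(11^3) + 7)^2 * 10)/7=1980 * sqrt(11)/7 + 1542985/756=2979.12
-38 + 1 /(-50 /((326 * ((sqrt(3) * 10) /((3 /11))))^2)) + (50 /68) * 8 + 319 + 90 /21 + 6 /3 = -3060431587 /357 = -8572637.50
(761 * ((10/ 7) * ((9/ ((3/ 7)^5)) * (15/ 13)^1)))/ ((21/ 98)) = 1279012700/ 351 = 3643910.83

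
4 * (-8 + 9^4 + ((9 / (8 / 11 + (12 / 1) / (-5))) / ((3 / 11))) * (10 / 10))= 601061 / 23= 26133.09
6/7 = 0.86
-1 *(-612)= 612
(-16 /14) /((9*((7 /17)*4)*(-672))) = 17 /148176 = 0.00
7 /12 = 0.58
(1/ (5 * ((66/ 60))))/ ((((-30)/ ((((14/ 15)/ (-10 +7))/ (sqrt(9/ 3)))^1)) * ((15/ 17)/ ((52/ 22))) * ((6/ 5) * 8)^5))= 38675 * sqrt(3)/ 1873000267776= 0.00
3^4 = 81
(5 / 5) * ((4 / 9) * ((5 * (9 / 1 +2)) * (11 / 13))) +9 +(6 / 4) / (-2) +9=17753 / 468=37.93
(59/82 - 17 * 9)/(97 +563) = -12487/54120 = -0.23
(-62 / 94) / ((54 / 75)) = -775 / 846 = -0.92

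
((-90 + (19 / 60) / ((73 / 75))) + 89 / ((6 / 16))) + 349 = 435073 / 876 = 496.66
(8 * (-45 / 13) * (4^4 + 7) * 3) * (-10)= 2840400 / 13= 218492.31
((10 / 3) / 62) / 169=5 / 15717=0.00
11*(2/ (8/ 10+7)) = 110/ 39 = 2.82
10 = 10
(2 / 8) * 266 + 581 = 1295 / 2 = 647.50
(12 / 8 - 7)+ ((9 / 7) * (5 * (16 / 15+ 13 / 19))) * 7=73.29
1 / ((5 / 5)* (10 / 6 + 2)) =3 / 11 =0.27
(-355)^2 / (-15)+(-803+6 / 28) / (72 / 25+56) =-520267565 / 61824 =-8415.30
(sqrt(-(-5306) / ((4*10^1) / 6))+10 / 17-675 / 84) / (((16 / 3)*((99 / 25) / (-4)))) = -3.93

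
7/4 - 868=-3465/4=-866.25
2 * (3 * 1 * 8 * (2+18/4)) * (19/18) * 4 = 3952/3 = 1317.33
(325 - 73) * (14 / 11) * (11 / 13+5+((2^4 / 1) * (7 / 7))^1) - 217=970921 / 143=6789.66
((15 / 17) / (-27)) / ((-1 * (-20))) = -1 / 612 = -0.00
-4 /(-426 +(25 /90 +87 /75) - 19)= 1800 /199603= 0.01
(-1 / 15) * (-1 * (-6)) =-2 / 5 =-0.40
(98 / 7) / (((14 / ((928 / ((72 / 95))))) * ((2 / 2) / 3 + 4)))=11020 / 39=282.56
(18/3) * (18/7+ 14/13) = 1992/91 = 21.89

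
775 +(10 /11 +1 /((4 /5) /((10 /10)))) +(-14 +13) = 34151 /44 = 776.16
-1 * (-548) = 548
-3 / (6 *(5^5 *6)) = -1 / 37500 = -0.00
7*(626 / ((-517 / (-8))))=67.81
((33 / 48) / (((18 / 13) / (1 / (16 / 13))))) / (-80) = -1859 / 368640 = -0.01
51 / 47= 1.09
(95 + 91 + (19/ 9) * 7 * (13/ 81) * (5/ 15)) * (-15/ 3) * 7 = -14297885/ 2187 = -6537.67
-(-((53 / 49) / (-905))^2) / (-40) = -0.00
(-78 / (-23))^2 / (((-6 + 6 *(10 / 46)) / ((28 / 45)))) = -4732 / 3105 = -1.52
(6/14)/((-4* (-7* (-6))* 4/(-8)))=1/196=0.01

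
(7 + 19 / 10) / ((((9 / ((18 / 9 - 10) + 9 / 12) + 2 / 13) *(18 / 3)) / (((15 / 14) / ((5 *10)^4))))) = -33553 / 143500000000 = -0.00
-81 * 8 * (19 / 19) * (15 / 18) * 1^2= -540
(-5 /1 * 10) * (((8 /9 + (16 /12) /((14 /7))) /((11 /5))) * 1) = -3500 /99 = -35.35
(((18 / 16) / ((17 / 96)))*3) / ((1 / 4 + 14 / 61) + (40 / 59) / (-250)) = 116607600 / 2917183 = 39.97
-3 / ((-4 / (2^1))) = 3 / 2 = 1.50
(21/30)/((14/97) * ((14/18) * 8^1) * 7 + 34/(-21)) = 42777/285220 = 0.15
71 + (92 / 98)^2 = 172587 / 2401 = 71.88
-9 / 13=-0.69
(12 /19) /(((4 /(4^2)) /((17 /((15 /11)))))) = 2992 /95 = 31.49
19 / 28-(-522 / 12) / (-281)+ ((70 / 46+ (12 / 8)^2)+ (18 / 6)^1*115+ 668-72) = 42766114 / 45241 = 945.30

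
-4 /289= -0.01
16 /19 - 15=-269 /19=-14.16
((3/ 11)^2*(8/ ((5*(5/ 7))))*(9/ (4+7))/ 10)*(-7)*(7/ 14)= -7938/ 166375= -0.05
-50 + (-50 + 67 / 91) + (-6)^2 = -5757 / 91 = -63.26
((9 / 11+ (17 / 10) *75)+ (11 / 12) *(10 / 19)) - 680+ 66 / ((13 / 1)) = -4451444 / 8151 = -546.12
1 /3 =0.33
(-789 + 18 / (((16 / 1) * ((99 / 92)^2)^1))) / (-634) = 858163 / 690426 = 1.24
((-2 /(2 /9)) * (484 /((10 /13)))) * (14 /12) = -33033 /5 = -6606.60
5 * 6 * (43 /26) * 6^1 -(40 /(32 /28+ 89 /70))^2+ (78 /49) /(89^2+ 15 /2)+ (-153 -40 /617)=-1778250447570231 /13692277094041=-129.87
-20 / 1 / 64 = -5 / 16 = -0.31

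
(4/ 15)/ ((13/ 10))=8/ 39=0.21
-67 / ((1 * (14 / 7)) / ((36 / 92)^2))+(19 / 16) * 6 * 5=129057 / 4232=30.50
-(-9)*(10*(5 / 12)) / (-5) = -15 / 2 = -7.50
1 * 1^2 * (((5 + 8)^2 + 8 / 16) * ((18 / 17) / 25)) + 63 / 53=188478 / 22525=8.37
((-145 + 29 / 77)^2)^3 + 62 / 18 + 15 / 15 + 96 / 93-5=532083187931412797183149981 / 58149844044831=9150208339702.51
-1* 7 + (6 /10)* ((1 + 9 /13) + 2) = -4.78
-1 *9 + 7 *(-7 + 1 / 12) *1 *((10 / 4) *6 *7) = -20371 / 4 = -5092.75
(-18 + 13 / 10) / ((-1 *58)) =167 / 580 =0.29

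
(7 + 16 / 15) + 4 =181 / 15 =12.07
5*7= 35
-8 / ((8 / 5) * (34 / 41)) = -205 / 34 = -6.03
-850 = -850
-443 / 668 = -0.66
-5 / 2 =-2.50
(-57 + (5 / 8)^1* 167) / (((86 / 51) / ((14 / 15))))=45101 / 1720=26.22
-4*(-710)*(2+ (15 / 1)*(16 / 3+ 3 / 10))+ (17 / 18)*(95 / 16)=70751695 / 288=245665.61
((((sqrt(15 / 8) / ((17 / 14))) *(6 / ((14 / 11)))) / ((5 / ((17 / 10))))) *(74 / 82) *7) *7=59829 *sqrt(30) / 4100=79.93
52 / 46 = 26 / 23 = 1.13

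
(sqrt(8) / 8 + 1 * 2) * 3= 3 * sqrt(2) / 4 + 6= 7.06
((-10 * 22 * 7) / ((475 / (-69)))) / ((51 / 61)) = 432124 / 1615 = 267.57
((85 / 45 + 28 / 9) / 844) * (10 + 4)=35 / 422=0.08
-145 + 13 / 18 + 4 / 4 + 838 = 12505 / 18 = 694.72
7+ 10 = 17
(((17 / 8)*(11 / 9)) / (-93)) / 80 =-0.00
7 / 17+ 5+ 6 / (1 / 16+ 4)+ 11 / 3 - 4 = 21731 / 3315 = 6.56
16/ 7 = 2.29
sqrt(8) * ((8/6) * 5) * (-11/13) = -440 * sqrt(2)/39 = -15.96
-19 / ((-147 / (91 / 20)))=0.59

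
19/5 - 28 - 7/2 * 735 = -25967/10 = -2596.70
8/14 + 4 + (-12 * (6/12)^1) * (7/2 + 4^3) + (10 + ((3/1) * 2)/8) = -10911/28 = -389.68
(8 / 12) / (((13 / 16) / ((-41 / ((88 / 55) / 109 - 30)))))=357520 / 318669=1.12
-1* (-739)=739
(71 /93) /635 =71 /59055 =0.00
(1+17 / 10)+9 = 117 / 10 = 11.70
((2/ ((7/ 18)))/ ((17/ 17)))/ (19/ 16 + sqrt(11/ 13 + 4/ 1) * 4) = -142272/ 1773485 + 110592 * sqrt(91)/ 1773485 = 0.51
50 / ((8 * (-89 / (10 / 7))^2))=625 / 388129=0.00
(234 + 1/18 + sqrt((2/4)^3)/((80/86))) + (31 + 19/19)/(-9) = 43*sqrt(2)/160 + 461/2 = 230.88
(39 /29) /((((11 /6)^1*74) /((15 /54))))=65 /23606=0.00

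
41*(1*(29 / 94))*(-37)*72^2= -2426167.15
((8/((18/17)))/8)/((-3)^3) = -17/486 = -0.03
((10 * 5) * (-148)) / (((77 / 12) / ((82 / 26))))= -3640800 / 1001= -3637.16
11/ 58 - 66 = -3817/ 58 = -65.81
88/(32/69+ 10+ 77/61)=370392/49355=7.50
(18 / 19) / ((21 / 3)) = 18 / 133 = 0.14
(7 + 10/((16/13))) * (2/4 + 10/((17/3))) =9317/272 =34.25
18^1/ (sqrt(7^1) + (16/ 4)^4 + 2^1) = 4644/ 66557 -18*sqrt(7)/ 66557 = 0.07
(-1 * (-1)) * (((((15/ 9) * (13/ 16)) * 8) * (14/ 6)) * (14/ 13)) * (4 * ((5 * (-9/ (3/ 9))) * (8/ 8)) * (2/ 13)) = -29400/ 13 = -2261.54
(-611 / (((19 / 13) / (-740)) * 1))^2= 34548767952400 / 361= 95702958316.90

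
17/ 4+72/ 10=229/ 20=11.45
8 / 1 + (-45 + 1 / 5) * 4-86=-1286 / 5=-257.20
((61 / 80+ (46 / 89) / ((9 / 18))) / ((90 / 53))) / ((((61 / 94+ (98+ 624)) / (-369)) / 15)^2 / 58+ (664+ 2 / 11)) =1032312149705529 / 648198855319004212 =0.00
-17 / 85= -1 / 5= -0.20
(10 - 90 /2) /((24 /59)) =-2065 /24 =-86.04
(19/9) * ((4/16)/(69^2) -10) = -3618341/171396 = -21.11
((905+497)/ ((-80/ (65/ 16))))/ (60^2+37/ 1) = -9113/ 465536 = -0.02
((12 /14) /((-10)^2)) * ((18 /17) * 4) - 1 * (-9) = 26883 /2975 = 9.04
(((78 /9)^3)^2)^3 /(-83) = -29479510200013918864408576 /32155900587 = -916768296389493.96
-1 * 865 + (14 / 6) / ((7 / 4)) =-2591 / 3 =-863.67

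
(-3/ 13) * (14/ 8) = -21/ 52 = -0.40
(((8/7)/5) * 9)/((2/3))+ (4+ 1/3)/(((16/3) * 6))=10823/3360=3.22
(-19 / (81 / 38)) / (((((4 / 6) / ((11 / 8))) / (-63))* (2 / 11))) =305767 / 48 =6370.15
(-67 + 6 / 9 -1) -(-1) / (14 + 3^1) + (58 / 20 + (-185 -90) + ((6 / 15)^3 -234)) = -7309709 / 12750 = -573.31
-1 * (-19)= 19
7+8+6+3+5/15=73/3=24.33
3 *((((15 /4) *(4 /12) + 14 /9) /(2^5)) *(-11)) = -1111 /384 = -2.89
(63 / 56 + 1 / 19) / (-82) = -179 / 12464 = -0.01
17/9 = 1.89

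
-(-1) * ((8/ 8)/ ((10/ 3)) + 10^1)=103/ 10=10.30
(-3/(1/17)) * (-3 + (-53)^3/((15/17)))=8605243.60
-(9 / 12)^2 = -9 / 16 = -0.56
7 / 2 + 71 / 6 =46 / 3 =15.33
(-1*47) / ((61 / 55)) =-2585 / 61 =-42.38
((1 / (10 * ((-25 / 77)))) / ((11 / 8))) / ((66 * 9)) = -14 / 37125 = -0.00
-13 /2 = -6.50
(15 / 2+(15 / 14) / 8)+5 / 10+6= 1583 / 112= 14.13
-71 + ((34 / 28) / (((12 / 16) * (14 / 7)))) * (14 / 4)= -409 / 6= -68.17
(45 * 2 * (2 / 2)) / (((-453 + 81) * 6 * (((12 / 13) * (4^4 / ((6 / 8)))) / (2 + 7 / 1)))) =-585 / 507904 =-0.00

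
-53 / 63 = -0.84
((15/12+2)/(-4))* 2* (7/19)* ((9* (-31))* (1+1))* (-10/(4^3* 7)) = -18135/2432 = -7.46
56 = 56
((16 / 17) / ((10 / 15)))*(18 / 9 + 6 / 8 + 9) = 282 / 17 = 16.59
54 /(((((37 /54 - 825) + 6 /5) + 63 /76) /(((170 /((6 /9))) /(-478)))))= 70640100 /2016360067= 0.04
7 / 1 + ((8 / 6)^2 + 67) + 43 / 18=469 / 6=78.17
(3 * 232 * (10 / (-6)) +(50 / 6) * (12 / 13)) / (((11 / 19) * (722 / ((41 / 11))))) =-307090 / 29887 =-10.28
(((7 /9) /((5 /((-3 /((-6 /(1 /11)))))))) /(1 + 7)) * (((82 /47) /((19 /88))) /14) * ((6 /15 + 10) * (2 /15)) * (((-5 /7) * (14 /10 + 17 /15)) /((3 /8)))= -34112 /9993375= -0.00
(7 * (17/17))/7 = 1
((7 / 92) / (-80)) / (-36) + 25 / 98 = 0.26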